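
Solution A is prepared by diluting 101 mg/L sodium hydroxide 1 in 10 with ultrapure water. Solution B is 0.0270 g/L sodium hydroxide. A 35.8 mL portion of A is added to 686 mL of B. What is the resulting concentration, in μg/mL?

26.2 μg/mL

C_A = 101 mg/L / 10 = 10.1 mg/L.
C_B = 0.0270 g/L = 27.0 mg/L.
C_mix = (C_A·V_A + C_B·V_B)/(V_A + V_B) = (10.1×35.8 + 27.0×686) / 721.8 = 26.2 mg/L = 26.2 μg/mL.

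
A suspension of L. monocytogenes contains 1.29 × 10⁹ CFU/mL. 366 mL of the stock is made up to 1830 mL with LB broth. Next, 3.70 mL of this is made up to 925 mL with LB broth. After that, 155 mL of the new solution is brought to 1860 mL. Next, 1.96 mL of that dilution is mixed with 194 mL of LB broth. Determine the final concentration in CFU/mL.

Overall dilution factor = 5 × 250 × 12 × 99.98 = 1.50 × 10⁶.
1.29 × 10⁹ CFU/mL / 1.50 × 10⁶ = 860 CFU/mL.

860 CFU/mL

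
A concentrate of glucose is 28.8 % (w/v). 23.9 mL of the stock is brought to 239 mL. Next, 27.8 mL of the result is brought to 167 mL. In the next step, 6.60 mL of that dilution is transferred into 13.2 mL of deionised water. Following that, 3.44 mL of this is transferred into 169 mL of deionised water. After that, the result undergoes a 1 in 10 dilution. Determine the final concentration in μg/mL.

Overall dilution factor = 10 × 6.007 × 3 × 50.13 × 10 = 9.03 × 10⁴.
28.8 % (w/v) / 9.03 × 10⁴ = 3.19 × 10⁻⁴ % (w/v) = 3.19 μg/mL.

3.19 μg/mL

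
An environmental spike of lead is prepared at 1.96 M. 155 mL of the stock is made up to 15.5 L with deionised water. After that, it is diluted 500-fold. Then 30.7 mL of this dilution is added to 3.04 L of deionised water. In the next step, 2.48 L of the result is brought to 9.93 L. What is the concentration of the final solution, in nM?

97.9 nM

Overall dilution factor = 100 × 500 × 100.0 × 4.004 = 2.00 × 10⁷.
1.96 M / 2.00 × 10⁷ = 9.79 × 10⁻⁸ M = 97.9 nM.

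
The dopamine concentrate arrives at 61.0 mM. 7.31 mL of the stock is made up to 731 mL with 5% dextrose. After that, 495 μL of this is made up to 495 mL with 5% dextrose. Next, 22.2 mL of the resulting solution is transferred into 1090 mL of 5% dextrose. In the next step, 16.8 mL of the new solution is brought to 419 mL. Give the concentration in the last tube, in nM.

0.488 nM

Overall dilution factor = 100 × 1000 × 50.10 × 24.94 = 1.25 × 10⁸.
61.0 mM / 1.25 × 10⁸ = 4.88 × 10⁻⁷ mM = 0.488 nM.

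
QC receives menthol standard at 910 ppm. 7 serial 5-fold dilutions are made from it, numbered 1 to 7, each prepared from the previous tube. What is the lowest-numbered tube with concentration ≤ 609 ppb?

Tube n has concentration 910 ppm / 5ⁿ.
Need 5ⁿ ≥ 910 ppm / 609 ppb = 1494, so n ≥ 4.54.
First such tube: n = 5.

tube 5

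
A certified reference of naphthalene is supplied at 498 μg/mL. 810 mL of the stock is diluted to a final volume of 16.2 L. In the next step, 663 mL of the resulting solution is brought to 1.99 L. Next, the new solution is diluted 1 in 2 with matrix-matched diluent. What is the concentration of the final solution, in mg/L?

Overall dilution factor = 20 × 3.002 × 2 = 120.
498 μg/mL / 120 = 4.15 μg/mL = 4.15 mg/L.

4.15 mg/L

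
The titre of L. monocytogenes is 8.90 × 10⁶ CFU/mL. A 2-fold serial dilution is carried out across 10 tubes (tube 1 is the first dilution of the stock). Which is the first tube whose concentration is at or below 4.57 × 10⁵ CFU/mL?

Tube n has concentration 8.90 × 10⁶ CFU/mL / 2ⁿ.
Need 2ⁿ ≥ 8.90 × 10⁶ CFU/mL / 4.57 × 10⁵ CFU/mL = 19.5, so n ≥ 4.28.
First such tube: n = 5.

tube 5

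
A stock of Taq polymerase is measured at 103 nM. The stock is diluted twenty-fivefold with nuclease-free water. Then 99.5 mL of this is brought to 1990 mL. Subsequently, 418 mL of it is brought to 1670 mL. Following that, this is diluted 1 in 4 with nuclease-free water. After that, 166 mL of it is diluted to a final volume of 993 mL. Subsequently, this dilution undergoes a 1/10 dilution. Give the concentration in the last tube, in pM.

0.215 pM

Overall dilution factor = 25 × 20 × 3.995 × 4 × 5.982 × 10 = 4.78 × 10⁵.
103 nM / 4.78 × 10⁵ = 2.15 × 10⁻⁴ nM = 0.215 pM.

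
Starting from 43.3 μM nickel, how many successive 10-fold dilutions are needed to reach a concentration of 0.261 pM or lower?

9

Need 10ⁿ ≥ 1.66 × 10⁸, so n ≥ log(1.66 × 10⁸)/log(10) = 8.22.
Minimum whole steps: n = 9.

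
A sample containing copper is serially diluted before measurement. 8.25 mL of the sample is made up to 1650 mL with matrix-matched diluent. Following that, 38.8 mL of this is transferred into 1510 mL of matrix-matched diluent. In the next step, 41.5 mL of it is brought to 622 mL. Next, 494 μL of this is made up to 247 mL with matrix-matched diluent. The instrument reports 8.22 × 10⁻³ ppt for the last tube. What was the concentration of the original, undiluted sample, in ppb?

Overall dilution factor = 200 × 39.92 × 14.99 × 500 = 5.98 × 10⁷.
Original = 8.22 × 10⁻³ ppt × 5.98 × 10⁷ = 4.92 × 10⁵ ppt = 492 ppb.

492 ppb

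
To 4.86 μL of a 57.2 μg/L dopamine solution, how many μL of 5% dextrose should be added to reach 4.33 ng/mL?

59.3 μL

4.33 ng/mL = 4.33 μg/L.
V₂ = C₁V₁/C₂ = 57.2 × 4.86 / 4.33 = 64.2 μL.
Diluent to add = V₂ − V₁ = 64.2 − 4.86 = 59.3 μL.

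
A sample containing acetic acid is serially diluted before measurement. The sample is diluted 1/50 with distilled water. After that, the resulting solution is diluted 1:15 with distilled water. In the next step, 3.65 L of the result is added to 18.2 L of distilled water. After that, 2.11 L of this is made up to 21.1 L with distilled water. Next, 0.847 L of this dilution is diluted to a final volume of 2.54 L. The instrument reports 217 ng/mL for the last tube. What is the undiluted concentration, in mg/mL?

Overall dilution factor = 50 × 15 × 5.986 × 10 × 2.999 = 1.35 × 10⁵.
Original = 217 ng/mL × 1.35 × 10⁵ = 2.92 × 10⁷ ng/mL = 29.2 mg/mL.

29.2 mg/mL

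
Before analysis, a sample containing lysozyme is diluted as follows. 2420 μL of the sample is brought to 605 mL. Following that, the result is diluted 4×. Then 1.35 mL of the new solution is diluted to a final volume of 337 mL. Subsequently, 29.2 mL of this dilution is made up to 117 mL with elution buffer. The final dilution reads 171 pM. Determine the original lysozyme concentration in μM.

171 μM

Overall dilution factor = 250 × 4 × 249.6 × 4.007 = 1.00 × 10⁶.
Original = 171 pM × 1.00 × 10⁶ = 1.71 × 10⁸ pM = 171 μM.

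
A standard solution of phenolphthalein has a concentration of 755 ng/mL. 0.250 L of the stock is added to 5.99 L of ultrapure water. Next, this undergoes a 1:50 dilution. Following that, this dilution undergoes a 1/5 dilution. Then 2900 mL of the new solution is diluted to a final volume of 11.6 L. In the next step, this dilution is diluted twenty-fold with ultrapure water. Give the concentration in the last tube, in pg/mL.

1.51 pg/mL

Overall dilution factor = 24.96 × 50 × 5 × 4 × 20 = 4.99 × 10⁵.
755 ng/mL / 4.99 × 10⁵ = 1.51 × 10⁻³ ng/mL = 1.51 pg/mL.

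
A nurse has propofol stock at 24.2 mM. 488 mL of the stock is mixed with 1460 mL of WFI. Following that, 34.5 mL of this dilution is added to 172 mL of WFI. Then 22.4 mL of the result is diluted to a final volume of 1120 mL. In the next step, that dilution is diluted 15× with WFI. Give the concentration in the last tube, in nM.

Overall dilution factor = 3.992 × 5.986 × 50 × 15 = 1.79 × 10⁴.
24.2 mM / 1.79 × 10⁴ = 1.35 × 10⁻³ mM = 1350 nM.

1350 nM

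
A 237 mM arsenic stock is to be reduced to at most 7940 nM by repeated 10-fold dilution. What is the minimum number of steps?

5

Need 10ⁿ ≥ 2.98 × 10⁴, so n ≥ log(2.98 × 10⁴)/log(10) = 4.47.
Minimum whole steps: n = 5.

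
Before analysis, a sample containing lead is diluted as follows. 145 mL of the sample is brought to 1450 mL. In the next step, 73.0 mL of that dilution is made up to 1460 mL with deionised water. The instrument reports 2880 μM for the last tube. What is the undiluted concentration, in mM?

576 mM

Overall dilution factor = 10 × 20 = 200.
Original = 2880 μM × 200 = 5.76 × 10⁵ μM = 576 mM.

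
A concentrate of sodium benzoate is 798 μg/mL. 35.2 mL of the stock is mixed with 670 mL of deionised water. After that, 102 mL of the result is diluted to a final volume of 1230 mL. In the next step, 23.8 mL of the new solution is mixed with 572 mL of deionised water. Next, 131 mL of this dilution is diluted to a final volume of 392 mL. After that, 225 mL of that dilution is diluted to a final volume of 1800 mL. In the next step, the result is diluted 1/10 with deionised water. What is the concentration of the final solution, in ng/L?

Overall dilution factor = 20.03 × 12.06 × 25.03 × 2.992 × 8 × 10 = 1.45 × 10⁶.
798 μg/mL / 1.45 × 10⁶ = 5.51 × 10⁻⁴ μg/mL = 551 ng/L.

551 ng/L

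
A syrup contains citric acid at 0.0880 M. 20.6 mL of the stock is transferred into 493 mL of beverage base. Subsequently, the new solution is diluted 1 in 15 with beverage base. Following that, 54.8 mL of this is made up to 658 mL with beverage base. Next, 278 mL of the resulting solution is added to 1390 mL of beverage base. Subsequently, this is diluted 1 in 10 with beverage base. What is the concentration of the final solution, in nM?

327 nM

Overall dilution factor = 24.93 × 15 × 12.01 × 6 × 10 = 2.69 × 10⁵.
0.0880 M / 2.69 × 10⁵ = 3.27 × 10⁻⁷ M = 327 nM.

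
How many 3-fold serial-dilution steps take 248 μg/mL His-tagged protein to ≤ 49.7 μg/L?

Need 3ⁿ ≥ 4990, so n ≥ log(4990)/log(3) = 7.75.
Minimum whole steps: n = 8.

8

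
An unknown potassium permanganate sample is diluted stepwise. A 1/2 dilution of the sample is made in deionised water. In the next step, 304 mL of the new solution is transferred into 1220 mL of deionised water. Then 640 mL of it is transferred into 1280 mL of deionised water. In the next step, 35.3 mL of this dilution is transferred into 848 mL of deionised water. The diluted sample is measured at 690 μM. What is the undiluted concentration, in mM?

Overall dilution factor = 2 × 5.013 × 3 × 25.02 = 753.
Original = 690 μM × 753 = 5.19 × 10⁵ μM = 519 mM.

519 mM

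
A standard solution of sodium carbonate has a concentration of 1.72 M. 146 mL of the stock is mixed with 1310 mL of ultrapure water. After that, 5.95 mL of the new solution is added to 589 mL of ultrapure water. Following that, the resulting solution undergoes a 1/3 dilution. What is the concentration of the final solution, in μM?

575 μM

Overall dilution factor = 9.973 × 99.99 × 3 = 2992.
1.72 M / 2992 = 5.75 × 10⁻⁴ M = 575 μM.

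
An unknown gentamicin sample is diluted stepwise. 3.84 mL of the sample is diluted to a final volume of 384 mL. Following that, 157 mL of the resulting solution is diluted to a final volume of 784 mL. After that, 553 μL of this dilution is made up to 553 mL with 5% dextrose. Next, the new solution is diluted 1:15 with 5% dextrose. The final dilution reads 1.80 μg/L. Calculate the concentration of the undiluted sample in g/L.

Overall dilution factor = 100 × 4.994 × 1000 × 15 = 7.49 × 10⁶.
Original = 1.80 μg/L × 7.49 × 10⁶ = 1.35 × 10⁷ μg/L = 13.5 g/L.

13.5 g/L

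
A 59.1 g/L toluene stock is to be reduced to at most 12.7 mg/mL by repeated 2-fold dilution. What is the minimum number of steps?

Need 2ⁿ ≥ 4.65, so n ≥ log(4.65)/log(2) = 2.22.
Minimum whole steps: n = 3.

3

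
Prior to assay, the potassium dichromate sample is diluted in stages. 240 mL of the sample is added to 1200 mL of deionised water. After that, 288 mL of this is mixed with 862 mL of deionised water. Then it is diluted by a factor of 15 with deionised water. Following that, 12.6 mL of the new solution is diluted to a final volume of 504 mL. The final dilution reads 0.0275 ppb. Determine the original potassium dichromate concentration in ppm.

0.395 ppm

Overall dilution factor = 6 × 3.993 × 15 × 40 = 1.44 × 10⁴.
Original = 0.0275 ppb × 1.44 × 10⁴ = 395 ppb = 0.395 ppm.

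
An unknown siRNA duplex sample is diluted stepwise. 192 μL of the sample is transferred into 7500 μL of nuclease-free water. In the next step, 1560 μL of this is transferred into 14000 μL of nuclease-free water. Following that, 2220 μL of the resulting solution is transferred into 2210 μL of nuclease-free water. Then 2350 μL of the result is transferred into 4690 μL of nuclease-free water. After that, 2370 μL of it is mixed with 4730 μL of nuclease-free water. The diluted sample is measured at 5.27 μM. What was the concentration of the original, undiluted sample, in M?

0.0377 M

Overall dilution factor = 40.06 × 9.974 × 1.995 × 2.996 × 2.996 = 7156.
Original = 5.27 μM × 7156 = 3.77 × 10⁴ μM = 0.0377 M.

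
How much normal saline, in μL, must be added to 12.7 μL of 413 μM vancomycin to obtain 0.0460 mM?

101 μL

0.0460 mM = 46.0 μM.
V₂ = C₁V₁/C₂ = 413 × 12.7 / 46.0 = 114 μL.
Diluent to add = V₂ − V₁ = 114 − 12.7 = 101 μL.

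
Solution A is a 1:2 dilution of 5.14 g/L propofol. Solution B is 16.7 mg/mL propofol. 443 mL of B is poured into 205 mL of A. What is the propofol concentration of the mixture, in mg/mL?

C_A = 5.14 g/L / 2 = 2.57 g/L.
C_B = 16.7 mg/mL = 16.7 g/L.
C_mix = (C_A·V_A + C_B·V_B)/(V_A + V_B) = (2.57×205 + 16.7×443) / 648.0 = 12.2 g/L = 12.2 mg/mL.

12.2 mg/mL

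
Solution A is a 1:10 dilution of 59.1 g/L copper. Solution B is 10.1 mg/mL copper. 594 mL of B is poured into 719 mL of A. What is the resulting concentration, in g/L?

7.81 g/L

C_A = 59.1 g/L / 10 = 5.91 g/L.
C_B = 10.1 mg/mL = 10.1 g/L.
C_mix = (C_A·V_A + C_B·V_B)/(V_A + V_B) = (5.91×719 + 10.1×594) / 1313 = 7.81 g/L.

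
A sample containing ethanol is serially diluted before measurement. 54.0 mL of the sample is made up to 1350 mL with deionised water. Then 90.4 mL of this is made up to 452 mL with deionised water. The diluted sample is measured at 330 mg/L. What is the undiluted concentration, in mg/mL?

41.2 mg/mL

Overall dilution factor = 25 × 5 = 125.
Original = 330 mg/L × 125 = 4.12 × 10⁴ mg/L = 41.2 mg/mL.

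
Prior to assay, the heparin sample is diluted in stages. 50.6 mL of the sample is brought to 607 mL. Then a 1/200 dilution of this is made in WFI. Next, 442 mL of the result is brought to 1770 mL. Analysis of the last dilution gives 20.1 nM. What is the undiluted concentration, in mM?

0.193 mM

Overall dilution factor = 12.00 × 200 × 4.005 = 9608.
Original = 20.1 nM × 9608 = 1.93 × 10⁵ nM = 0.193 mM.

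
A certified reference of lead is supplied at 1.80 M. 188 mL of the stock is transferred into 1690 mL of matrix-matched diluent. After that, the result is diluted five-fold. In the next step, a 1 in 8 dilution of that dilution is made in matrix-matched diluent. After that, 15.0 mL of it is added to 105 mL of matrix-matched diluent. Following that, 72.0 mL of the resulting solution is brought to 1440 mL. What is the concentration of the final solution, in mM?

0.0282 mM

Overall dilution factor = 9.989 × 5 × 8 × 8 × 20 = 6.39 × 10⁴.
1.80 M / 6.39 × 10⁴ = 2.82 × 10⁻⁵ M = 0.0282 mM.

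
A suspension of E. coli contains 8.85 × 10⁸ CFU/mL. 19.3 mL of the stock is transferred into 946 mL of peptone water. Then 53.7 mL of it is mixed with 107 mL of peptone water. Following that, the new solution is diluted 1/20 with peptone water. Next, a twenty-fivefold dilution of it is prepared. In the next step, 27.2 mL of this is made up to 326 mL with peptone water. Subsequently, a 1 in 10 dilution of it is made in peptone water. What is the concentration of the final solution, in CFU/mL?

Overall dilution factor = 50.02 × 2.993 × 20 × 25 × 11.99 × 10 = 8.97 × 10⁶.
8.85 × 10⁸ CFU/mL / 8.97 × 10⁶ = 98.7 CFU/mL.

98.7 CFU/mL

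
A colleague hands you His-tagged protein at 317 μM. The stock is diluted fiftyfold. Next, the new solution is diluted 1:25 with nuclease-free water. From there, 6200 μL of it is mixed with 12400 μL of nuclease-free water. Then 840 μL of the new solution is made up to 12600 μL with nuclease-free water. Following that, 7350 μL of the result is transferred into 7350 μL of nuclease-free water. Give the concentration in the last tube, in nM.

2.82 nM

Overall dilution factor = 50 × 25 × 3 × 15 × 2 = 1.12 × 10⁵.
317 μM / 1.12 × 10⁵ = 2.82 × 10⁻³ μM = 2.82 nM.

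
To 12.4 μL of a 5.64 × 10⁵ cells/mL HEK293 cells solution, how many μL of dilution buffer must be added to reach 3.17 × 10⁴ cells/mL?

V₂ = C₁V₁/C₂ = 5.64 × 10⁵ × 12.4 / 3.17 × 10⁴ = 221 μL.
Diluent to add = V₂ − V₁ = 221 − 12.4 = 208 μL.

208 μL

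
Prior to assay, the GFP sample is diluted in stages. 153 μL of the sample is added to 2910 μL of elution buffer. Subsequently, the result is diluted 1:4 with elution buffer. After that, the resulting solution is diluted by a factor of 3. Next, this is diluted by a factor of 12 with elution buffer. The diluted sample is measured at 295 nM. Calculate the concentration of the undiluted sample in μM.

850 μM

Overall dilution factor = 20.02 × 4 × 3 × 12 = 2883.
Original = 295 nM × 2883 = 8.50 × 10⁵ nM = 850 μM.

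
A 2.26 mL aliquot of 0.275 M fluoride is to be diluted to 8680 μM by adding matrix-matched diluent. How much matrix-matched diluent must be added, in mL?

69.3 mL

8680 μM = 8.68 × 10⁻³ M.
V₂ = C₁V₁/C₂ = 0.275 × 2.26 / 8.68 × 10⁻³ = 71.6 mL.
Diluent to add = V₂ − V₁ = 71.6 − 2.26 = 69.3 mL.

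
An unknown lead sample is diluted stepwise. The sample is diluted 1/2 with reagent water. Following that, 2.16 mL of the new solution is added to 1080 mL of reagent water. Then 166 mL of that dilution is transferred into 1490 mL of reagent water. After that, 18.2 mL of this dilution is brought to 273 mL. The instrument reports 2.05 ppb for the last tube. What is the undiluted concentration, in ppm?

307 ppm

Overall dilution factor = 2 × 501 × 9.976 × 15 = 1.50 × 10⁵.
Original = 2.05 ppb × 1.50 × 10⁵ = 3.07 × 10⁵ ppb = 307 ppm.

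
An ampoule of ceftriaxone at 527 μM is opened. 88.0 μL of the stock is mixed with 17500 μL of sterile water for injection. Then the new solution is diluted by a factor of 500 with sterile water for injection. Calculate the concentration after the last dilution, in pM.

5270 pM

Overall dilution factor = 199.9 × 500 = 9.99 × 10⁴.
527 μM / 9.99 × 10⁴ = 5.27 × 10⁻³ μM = 5270 pM.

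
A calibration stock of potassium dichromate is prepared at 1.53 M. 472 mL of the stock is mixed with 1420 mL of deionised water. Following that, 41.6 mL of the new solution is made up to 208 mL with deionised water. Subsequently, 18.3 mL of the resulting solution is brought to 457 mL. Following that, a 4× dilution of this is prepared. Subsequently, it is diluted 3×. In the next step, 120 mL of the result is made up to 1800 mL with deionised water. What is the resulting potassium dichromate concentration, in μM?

Overall dilution factor = 4.008 × 5 × 24.97 × 4 × 3 × 15 = 9.01 × 10⁴.
1.53 M / 9.01 × 10⁴ = 1.70 × 10⁻⁵ M = 17.0 μM.

17.0 μM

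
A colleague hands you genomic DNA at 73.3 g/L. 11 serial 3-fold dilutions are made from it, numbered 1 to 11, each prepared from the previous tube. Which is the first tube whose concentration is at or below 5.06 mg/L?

Tube n has concentration 73.3 g/L / 3ⁿ.
Need 3ⁿ ≥ 73.3 g/L / 5.06 mg/L = 1.45 × 10⁴, so n ≥ 8.72.
First such tube: n = 9.

tube 9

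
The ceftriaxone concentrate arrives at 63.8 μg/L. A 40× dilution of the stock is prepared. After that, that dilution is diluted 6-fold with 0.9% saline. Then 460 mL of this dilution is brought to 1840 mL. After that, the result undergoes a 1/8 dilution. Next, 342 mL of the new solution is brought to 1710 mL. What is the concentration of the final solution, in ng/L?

1.66 ng/L

Overall dilution factor = 40 × 6 × 4 × 8 × 5 = 3.84 × 10⁴.
63.8 μg/L / 3.84 × 10⁴ = 1.66 × 10⁻³ μg/L = 1.66 ng/L.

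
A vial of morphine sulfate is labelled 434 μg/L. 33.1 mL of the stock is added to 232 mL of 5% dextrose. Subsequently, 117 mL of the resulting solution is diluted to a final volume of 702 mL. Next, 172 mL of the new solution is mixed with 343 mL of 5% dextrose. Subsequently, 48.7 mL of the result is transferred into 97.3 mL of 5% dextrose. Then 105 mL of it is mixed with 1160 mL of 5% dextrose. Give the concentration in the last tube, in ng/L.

Overall dilution factor = 8.009 × 6 × 2.994 × 2.998 × 12.05 = 5197.
434 μg/L / 5197 = 0.0835 μg/L = 83.5 ng/L.

83.5 ng/L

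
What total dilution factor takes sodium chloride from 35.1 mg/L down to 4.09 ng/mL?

8580

Factor = C₀/C_target = 35.1 mg/L / 4.09 ng/mL = 8580.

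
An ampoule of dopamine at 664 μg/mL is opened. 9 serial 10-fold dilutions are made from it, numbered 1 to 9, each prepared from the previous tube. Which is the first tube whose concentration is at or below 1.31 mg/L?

tube 3

Tube n has concentration 664 μg/mL / 10ⁿ.
Need 10ⁿ ≥ 664 μg/mL / 1.31 mg/L = 507, so n ≥ 2.70.
First such tube: n = 3.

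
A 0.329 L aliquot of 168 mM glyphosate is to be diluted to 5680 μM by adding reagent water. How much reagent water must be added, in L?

5680 μM = 5.68 mM.
V₂ = C₁V₁/C₂ = 168 × 0.329 / 5.68 = 9.73 L.
Diluent to add = V₂ − V₁ = 9.73 − 0.329 = 9.40 L.

9.40 L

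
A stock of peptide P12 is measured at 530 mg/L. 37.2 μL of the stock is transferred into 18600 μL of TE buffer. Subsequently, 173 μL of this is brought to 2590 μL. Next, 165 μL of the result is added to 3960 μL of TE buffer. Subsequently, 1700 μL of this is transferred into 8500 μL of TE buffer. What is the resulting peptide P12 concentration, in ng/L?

471 ng/L

Overall dilution factor = 501 × 14.97 × 25 × 6 = 1.13 × 10⁶.
530 mg/L / 1.13 × 10⁶ = 4.71 × 10⁻⁴ mg/L = 471 ng/L.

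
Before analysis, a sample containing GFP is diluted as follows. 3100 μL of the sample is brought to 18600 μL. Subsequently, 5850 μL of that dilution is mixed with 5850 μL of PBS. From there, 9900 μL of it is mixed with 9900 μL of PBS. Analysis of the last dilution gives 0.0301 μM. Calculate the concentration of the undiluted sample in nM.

722 nM

Overall dilution factor = 6 × 2 × 2 = 24.0.
Original = 0.0301 μM × 24.0 = 0.722 μM = 722 nM.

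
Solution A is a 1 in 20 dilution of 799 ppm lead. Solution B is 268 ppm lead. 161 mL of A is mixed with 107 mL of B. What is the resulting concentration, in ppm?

131 ppm

C_A = 799 ppm / 20 = 40.0 ppm.
C_mix = (C_A·V_A + C_B·V_B)/(V_A + V_B) = (40.0×161 + 268×107) / 268.0 = 131 ppm.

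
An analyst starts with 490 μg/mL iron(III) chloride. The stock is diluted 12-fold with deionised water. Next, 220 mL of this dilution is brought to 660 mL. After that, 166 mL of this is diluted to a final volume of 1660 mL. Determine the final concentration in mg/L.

1.36 mg/L

Overall dilution factor = 12 × 3 × 10 = 360.
490 μg/mL / 360 = 1.36 μg/mL = 1.36 mg/L.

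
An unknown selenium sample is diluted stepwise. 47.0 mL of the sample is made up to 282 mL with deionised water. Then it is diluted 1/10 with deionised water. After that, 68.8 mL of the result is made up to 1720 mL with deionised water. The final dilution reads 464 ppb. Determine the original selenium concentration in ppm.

696 ppm

Overall dilution factor = 6 × 10 × 25 = 1500.
Original = 464 ppb × 1500 = 6.96 × 10⁵ ppb = 696 ppm.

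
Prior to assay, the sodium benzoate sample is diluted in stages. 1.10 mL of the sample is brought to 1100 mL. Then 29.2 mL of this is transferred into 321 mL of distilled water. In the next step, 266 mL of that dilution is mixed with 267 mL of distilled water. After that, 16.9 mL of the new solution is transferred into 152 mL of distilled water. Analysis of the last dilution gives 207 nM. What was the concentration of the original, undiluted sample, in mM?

49.7 mM

Overall dilution factor = 1000 × 11.99 × 2.004 × 9.994 = 2.40 × 10⁵.
Original = 207 nM × 2.40 × 10⁵ = 4.97 × 10⁷ nM = 49.7 mM.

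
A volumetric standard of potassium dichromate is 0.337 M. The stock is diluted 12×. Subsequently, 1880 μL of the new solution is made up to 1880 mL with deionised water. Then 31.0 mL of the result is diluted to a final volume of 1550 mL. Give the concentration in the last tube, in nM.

562 nM

Overall dilution factor = 12 × 1000 × 50 = 6.00 × 10⁵.
0.337 M / 6.00 × 10⁵ = 5.62 × 10⁻⁷ M = 562 nM.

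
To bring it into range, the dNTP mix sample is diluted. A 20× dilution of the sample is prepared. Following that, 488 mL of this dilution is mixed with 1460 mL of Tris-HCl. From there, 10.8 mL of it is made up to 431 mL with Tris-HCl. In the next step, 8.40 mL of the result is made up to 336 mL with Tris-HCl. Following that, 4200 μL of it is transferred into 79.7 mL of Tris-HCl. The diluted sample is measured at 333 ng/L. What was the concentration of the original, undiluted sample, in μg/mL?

Overall dilution factor = 20 × 3.992 × 39.91 × 40 × 19.98 = 2.55 × 10⁶.
Original = 333 ng/L × 2.55 × 10⁶ = 8.48 × 10⁸ ng/L = 848 μg/mL.

848 μg/mL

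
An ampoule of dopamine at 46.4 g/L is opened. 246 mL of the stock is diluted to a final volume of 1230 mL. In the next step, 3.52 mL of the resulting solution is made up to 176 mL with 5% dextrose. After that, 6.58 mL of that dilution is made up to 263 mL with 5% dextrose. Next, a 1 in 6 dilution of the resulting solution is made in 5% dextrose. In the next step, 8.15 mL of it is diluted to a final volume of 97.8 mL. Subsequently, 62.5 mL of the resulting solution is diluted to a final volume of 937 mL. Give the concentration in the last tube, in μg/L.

Overall dilution factor = 5 × 50 × 39.97 × 6 × 12 × 14.99 = 1.08 × 10⁷.
46.4 g/L / 1.08 × 10⁷ = 4.30 × 10⁻⁶ g/L = 4.30 μg/L.

4.30 μg/L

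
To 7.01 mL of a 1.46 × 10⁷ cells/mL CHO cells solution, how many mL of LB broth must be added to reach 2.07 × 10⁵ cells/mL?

V₂ = C₁V₁/C₂ = 1.46 × 10⁷ × 7.01 / 2.07 × 10⁵ = 494 mL.
Diluent to add = V₂ − V₁ = 494 − 7.01 = 487 mL.

487 mL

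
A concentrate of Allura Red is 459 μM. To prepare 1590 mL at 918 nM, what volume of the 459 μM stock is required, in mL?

3.18 mL

918 nM = 0.918 μM.
V₁ = C₂V₂/C₁ = 0.918 × 1590 / 459 = 3.18 mL.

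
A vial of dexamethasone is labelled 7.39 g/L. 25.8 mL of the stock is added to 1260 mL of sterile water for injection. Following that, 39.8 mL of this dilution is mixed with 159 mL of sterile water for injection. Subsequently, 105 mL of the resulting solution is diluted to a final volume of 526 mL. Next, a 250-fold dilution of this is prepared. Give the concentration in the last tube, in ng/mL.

Overall dilution factor = 49.84 × 4.995 × 5.010 × 250 = 3.12 × 10⁵.
7.39 g/L / 3.12 × 10⁵ = 2.37 × 10⁻⁵ g/L = 23.7 ng/mL.

23.7 ng/mL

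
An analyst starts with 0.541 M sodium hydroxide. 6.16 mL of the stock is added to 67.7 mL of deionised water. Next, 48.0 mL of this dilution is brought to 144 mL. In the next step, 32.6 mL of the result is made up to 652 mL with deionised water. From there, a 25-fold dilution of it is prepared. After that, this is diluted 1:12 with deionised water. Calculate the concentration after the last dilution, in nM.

Overall dilution factor = 11.99 × 3 × 20 × 25 × 12 = 2.16 × 10⁵.
0.541 M / 2.16 × 10⁵ = 2.51 × 10⁻⁶ M = 2510 nM.

2510 nM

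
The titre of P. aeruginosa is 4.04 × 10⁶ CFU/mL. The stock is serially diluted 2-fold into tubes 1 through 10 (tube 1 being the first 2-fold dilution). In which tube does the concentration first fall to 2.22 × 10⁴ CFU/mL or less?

Tube n has concentration 4.04 × 10⁶ CFU/mL / 2ⁿ.
Need 2ⁿ ≥ 4.04 × 10⁶ CFU/mL / 2.22 × 10⁴ CFU/mL = 182, so n ≥ 7.51.
First such tube: n = 8.

tube 8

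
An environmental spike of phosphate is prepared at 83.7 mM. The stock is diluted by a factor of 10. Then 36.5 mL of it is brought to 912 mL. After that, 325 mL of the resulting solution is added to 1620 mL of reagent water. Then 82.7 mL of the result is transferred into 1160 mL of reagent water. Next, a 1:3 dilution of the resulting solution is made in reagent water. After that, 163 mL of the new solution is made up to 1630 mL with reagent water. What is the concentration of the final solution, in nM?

Overall dilution factor = 10 × 24.99 × 5.985 × 15.03 × 3 × 10 = 6.74 × 10⁵.
83.7 mM / 6.74 × 10⁵ = 1.24 × 10⁻⁴ mM = 124 nM.

124 nM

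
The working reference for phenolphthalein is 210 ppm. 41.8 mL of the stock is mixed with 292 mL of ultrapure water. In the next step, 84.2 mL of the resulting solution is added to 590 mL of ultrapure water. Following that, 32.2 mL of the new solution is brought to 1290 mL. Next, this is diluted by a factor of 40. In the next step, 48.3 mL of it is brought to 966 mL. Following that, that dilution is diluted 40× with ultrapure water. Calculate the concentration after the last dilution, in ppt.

Overall dilution factor = 7.986 × 8.007 × 40.06 × 40 × 20 × 40 = 8.20 × 10⁷.
210 ppm / 8.20 × 10⁷ = 2.56 × 10⁻⁶ ppm = 2.56 ppt.

2.56 ppt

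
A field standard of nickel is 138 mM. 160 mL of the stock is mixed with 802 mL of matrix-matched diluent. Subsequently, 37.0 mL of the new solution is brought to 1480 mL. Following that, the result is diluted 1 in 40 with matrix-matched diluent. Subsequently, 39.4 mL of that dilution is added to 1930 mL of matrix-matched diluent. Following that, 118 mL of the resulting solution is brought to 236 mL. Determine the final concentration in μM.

0.143 μM

Overall dilution factor = 6.013 × 40 × 40 × 49.98 × 2 = 9.62 × 10⁵.
138 mM / 9.62 × 10⁵ = 1.43 × 10⁻⁴ mM = 0.143 μM.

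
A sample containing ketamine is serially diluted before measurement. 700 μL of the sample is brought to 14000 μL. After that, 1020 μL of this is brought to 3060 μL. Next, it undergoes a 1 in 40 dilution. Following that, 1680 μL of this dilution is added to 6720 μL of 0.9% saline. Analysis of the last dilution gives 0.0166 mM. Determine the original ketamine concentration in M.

Overall dilution factor = 20 × 3 × 40 × 5 = 1.20 × 10⁴.
Original = 0.0166 mM × 1.20 × 10⁴ = 199 mM = 0.199 M.

0.199 M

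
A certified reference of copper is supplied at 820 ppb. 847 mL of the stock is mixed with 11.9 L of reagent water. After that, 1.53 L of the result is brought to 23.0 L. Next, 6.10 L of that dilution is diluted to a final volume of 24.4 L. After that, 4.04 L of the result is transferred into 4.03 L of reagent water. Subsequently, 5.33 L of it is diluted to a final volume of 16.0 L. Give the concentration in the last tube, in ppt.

Overall dilution factor = 15.05 × 15.03 × 4 × 1.998 × 3.002 = 5426.
820 ppb / 5426 = 0.151 ppb = 151 ppt.

151 ppt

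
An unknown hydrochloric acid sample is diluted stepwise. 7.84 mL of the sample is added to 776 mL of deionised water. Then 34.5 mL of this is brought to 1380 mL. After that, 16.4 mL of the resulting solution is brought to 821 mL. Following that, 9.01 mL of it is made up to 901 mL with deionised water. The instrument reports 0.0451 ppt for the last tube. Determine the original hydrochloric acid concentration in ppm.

0.903 ppm

Overall dilution factor = 99.98 × 40 × 50.06 × 100 = 2.00 × 10⁷.
Original = 0.0451 ppt × 2.00 × 10⁷ = 9.03 × 10⁵ ppt = 0.903 ppm.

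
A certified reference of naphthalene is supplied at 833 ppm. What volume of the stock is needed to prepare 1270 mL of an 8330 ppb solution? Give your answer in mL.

12.7 mL

8330 ppb = 8.33 ppm.
V₁ = C₂V₂/C₁ = 8.33 × 1270 / 833 = 12.7 mL.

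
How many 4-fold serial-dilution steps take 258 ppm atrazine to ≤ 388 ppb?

5

Need 4ⁿ ≥ 665, so n ≥ log(665)/log(4) = 4.69.
Minimum whole steps: n = 5.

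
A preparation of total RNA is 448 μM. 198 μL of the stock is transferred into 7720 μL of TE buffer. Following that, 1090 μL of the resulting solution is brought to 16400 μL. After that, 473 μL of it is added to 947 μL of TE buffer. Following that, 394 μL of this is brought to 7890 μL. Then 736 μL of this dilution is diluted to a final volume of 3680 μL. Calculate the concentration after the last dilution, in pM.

Overall dilution factor = 39.99 × 15.05 × 3.002 × 20.03 × 5 = 1.81 × 10⁵.
448 μM / 1.81 × 10⁵ = 2.48 × 10⁻³ μM = 2480 pM.

2480 pM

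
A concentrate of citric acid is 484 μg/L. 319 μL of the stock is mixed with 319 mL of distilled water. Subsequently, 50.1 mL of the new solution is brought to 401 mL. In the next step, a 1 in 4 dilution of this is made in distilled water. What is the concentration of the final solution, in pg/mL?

Overall dilution factor = 1001 × 8.004 × 4 = 3.20 × 10⁴.
484 μg/L / 3.20 × 10⁴ = 0.0151 μg/L = 15.1 pg/mL.

15.1 pg/mL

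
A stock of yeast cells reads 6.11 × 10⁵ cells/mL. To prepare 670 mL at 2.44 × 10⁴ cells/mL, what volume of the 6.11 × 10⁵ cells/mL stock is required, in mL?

V₁ = C₂V₂/C₁ = 2.44 × 10⁴ × 670 / 6.11 × 10⁵ = 26.8 mL.

26.8 mL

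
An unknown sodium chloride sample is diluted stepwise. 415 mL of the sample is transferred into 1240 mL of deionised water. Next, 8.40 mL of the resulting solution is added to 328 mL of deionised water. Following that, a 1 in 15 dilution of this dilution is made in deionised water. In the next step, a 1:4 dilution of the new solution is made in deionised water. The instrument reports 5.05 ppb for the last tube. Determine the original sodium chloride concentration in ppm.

Overall dilution factor = 3.988 × 40.05 × 15 × 4 = 9582.
Original = 5.05 ppb × 9582 = 4.84 × 10⁴ ppb = 48.4 ppm.

48.4 ppm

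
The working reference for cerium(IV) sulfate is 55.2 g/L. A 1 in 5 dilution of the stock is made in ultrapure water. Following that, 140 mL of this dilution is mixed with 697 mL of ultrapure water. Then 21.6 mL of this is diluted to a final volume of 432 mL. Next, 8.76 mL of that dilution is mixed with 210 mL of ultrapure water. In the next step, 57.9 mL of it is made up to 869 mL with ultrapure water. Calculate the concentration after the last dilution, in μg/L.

246 μg/L

Overall dilution factor = 5 × 5.979 × 20 × 24.97 × 15.01 = 2.24 × 10⁵.
55.2 g/L / 2.24 × 10⁵ = 2.46 × 10⁻⁴ g/L = 246 μg/L.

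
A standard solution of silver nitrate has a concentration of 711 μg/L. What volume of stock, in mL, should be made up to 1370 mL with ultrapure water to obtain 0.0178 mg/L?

0.0178 mg/L = 17.8 μg/L.
V₁ = C₂V₂/C₁ = 17.8 × 1370 / 711 = 34.3 mL.

34.3 mL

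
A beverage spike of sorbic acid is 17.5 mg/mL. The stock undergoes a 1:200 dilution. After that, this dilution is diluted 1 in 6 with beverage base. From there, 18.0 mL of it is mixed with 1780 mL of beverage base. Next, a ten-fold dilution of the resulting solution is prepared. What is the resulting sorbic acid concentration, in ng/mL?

14.6 ng/mL

Overall dilution factor = 200 × 6 × 99.89 × 10 = 1.20 × 10⁶.
17.5 mg/mL / 1.20 × 10⁶ = 1.46 × 10⁻⁵ mg/mL = 14.6 ng/mL.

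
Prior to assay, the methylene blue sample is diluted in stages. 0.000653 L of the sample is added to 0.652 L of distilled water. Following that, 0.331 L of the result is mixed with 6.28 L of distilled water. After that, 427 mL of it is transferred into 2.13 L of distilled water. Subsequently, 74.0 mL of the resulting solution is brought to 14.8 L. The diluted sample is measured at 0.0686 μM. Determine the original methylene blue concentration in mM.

Overall dilution factor = 999.5 × 19.97 × 5.988 × 200 = 2.39 × 10⁷.
Original = 0.0686 μM × 2.39 × 10⁷ = 1.64 × 10⁶ μM = 1640 mM.

1640 mM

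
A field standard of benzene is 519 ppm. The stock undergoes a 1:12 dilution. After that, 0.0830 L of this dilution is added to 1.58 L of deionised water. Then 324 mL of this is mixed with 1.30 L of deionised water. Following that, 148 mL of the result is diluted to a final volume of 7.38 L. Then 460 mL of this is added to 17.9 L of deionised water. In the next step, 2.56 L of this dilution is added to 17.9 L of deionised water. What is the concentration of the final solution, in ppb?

0.0271 ppb

Overall dilution factor = 12 × 20.04 × 5.012 × 49.86 × 39.91 × 7.992 = 1.92 × 10⁷.
519 ppm / 1.92 × 10⁷ = 2.71 × 10⁻⁵ ppm = 0.0271 ppb.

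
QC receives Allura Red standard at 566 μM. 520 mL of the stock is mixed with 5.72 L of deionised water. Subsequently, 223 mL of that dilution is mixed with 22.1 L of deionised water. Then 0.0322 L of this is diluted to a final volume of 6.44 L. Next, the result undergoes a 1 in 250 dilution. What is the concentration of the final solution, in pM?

9.42 pM

Overall dilution factor = 12 × 100.1 × 200 × 250 = 6.01 × 10⁷.
566 μM / 6.01 × 10⁷ = 9.42 × 10⁻⁶ μM = 9.42 pM.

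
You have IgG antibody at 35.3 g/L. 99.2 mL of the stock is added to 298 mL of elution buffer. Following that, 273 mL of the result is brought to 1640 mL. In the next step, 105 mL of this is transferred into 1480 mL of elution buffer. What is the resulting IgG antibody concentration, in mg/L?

97.2 mg/L

Overall dilution factor = 4.004 × 6.007 × 15.10 = 363.
35.3 g/L / 363 = 0.0972 g/L = 97.2 mg/L.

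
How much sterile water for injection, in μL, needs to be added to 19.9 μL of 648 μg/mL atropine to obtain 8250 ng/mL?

1540 μL

8250 ng/mL = 8.25 μg/mL.
V₂ = C₁V₁/C₂ = 648 × 19.9 / 8.25 = 1563 μL.
Diluent to add = V₂ − V₁ = 1563 − 19.9 = 1540 μL.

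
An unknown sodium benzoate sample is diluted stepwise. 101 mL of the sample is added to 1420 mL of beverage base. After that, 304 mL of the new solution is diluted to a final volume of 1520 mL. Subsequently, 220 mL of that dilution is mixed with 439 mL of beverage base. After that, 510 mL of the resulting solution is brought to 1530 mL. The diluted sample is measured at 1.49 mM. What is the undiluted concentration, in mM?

1010 mM

Overall dilution factor = 15.06 × 5 × 2.995 × 3 = 677.
Original = 1.49 mM × 677 = 1008 mM.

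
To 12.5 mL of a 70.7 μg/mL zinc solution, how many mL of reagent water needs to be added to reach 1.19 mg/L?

1.19 mg/L = 1.19 μg/mL.
V₂ = C₁V₁/C₂ = 70.7 × 12.5 / 1.19 = 743 mL.
Diluent to add = V₂ − V₁ = 743 − 12.5 = 730 mL.

730 mL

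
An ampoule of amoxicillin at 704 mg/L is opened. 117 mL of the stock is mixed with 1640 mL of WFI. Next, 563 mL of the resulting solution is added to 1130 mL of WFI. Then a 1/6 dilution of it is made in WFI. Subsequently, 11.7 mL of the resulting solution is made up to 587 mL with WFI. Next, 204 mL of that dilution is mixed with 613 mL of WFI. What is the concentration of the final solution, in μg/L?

Overall dilution factor = 15.02 × 3.007 × 6 × 50.17 × 4.005 = 5.44 × 10⁴.
704 mg/L / 5.44 × 10⁴ = 0.0129 mg/L = 12.9 μg/L.

12.9 μg/L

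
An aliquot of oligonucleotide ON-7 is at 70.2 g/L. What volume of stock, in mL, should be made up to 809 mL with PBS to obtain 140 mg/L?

1.61 mL

140 mg/L = 0.140 g/L.
V₁ = C₂V₂/C₁ = 0.140 × 809 / 70.2 = 1.61 mL.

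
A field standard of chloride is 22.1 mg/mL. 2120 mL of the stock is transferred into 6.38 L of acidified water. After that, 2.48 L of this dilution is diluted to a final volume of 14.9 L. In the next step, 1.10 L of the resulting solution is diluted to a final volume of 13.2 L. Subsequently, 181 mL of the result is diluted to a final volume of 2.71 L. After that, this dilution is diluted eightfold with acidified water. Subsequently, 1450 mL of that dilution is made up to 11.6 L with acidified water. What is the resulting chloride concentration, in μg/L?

79.8 μg/L

Overall dilution factor = 4.009 × 6.008 × 12 × 14.97 × 8 × 8 = 2.77 × 10⁵.
22.1 mg/mL / 2.77 × 10⁵ = 7.98 × 10⁻⁵ mg/mL = 79.8 μg/L.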